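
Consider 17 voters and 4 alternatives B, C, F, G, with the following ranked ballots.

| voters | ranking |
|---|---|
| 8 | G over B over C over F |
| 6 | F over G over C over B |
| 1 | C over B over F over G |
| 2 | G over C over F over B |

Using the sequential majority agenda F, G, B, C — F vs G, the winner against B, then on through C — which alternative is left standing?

G

Round 1: F vs G — 7–10, G advances.
Round 2: G vs B — 16–1, G advances.
Round 3: G vs C — 16–1, G advances.
The agenda winner is G.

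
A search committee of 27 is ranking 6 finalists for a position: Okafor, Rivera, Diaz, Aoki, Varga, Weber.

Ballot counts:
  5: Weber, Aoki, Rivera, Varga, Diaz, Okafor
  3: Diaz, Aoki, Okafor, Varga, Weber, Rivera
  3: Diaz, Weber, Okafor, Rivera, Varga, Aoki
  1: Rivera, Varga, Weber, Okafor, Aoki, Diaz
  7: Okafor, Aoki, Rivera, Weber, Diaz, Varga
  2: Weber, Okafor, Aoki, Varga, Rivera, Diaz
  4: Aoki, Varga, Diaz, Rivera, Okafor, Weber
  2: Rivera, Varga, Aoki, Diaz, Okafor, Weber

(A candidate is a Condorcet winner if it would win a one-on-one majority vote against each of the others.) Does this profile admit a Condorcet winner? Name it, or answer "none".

Aoki

Pairwise majorities:
Okafor vs Rivera: Okafor, 15–12.
Okafor vs Diaz: Diaz, 17–10.
Okafor vs Aoki: Aoki wins 14–13.
Okafor vs Varga: Okafor, 15–12.
Okafor vs Weber: Okafor wins 16–11.
Rivera–Diaz: Rivera 17–10.
Rivera–Aoki: Aoki 21–6.
Rivera–Varga: Rivera 18–9.
Rivera vs Weber: Rivera wins 14–13.
Diaz vs Aoki: Aoki, 21–6.
Diaz vs Varga: Varga wins 14–13.
Diaz vs Weber: Weber, 15–12.
Aoki vs Varga: Aoki, 21–6.
Aoki vs Weber: Aoki, 16–11.
Varga vs Weber: Weber wins 17–10.
Aoki wins every pairwise contest, so Aoki is the Condorcet winner.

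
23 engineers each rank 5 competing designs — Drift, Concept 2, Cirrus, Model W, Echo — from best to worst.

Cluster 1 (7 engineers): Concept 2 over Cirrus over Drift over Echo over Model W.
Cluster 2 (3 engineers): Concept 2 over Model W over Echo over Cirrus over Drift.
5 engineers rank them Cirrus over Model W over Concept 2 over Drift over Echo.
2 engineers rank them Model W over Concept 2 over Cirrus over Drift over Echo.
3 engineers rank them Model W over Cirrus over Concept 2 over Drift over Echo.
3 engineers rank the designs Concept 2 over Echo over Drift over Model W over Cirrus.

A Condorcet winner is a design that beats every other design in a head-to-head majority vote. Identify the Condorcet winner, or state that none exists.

Check each pair by majority over 23 ballots:
Drift–Concept 2: Concept 2 23–0.
Drift vs Cirrus: Cirrus wins 20–3.
Drift–Model W: Model W 13–10.
Drift vs Echo: Drift, 17–6.
Concept 2 vs Cirrus: Concept 2 wins 15–8.
Concept 2 vs Model W: Concept 2, 13–10.
Concept 2 vs Echo: Concept 2, 23–0.
Cirrus–Model W: Cirrus 12–11.
Cirrus vs Echo: Cirrus, 17–6.
Model W–Echo: Model W 13–10.
Concept 2 defeats every rival head-to-head and is the Condorcet winner.

Concept 2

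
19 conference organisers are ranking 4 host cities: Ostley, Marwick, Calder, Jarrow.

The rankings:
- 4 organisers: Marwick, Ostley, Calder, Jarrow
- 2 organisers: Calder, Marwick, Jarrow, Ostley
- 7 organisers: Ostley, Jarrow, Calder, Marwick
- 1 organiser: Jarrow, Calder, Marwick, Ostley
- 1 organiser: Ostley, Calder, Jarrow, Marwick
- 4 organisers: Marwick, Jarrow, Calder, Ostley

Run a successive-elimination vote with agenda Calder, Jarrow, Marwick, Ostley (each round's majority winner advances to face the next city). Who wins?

Marwick

Round 1: Calder vs Jarrow — 7–12, Jarrow advances.
Round 2: Jarrow vs Marwick — 9–10, Marwick advances.
Round 3: Marwick vs Ostley — 11–8, Marwick advances.
Marwick survives the agenda.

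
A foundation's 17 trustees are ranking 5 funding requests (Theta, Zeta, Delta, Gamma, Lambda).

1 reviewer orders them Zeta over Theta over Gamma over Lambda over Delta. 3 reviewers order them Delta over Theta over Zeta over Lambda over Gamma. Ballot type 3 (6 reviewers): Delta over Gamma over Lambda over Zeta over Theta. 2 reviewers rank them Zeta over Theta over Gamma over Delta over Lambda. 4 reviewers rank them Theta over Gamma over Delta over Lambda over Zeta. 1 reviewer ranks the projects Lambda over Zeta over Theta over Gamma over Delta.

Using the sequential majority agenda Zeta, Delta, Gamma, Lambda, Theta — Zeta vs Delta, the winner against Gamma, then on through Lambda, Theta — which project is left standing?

Delta

Round 1: Zeta vs Delta — 4–13, Delta advances.
Round 2: Delta vs Gamma — 9–8, Delta advances.
Round 3: Delta vs Lambda — 15–2, Delta advances.
Round 4: Delta vs Theta — 9–8, Delta advances.
Delta survives the agenda.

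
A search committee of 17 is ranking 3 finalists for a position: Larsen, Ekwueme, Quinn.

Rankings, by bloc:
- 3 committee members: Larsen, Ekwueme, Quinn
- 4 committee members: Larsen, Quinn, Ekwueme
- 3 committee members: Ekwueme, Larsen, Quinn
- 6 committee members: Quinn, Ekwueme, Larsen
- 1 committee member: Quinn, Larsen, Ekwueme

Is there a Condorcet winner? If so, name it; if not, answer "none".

Pairwise majorities:
Larsen vs Ekwueme: Ekwueme, 9–8.
Larsen–Quinn: Larsen 10–7.
Ekwueme–Quinn: Quinn 11–6.
Each candidate drops at least one matchup (Larsen loses to Ekwueme; Ekwueme loses to Quinn; Quinn loses to Larsen); the cycle Larsen > Quinn > Ekwueme > Larsen rules out a Condorcet winner.

none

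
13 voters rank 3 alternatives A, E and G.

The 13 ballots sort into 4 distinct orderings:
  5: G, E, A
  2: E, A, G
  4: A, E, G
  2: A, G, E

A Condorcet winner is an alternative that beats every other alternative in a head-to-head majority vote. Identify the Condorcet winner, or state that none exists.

Check each pair by majority over 13 ballots:
A vs E: E, 7–6.
A vs G: A wins 8–5.
E–G: G 7–6.
Every alternative loses at least once (A loses to E; E loses to G; G loses to A). The majority relation contains the cycle A > G > E > A, so there is no Condorcet winner.

none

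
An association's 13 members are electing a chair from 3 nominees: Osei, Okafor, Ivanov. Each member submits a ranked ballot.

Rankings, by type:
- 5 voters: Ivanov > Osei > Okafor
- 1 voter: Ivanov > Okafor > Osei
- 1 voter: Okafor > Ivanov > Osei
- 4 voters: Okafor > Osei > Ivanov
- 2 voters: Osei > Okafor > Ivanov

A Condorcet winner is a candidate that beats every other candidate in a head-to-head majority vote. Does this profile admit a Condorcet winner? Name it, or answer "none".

none

Check each pair by majority over 13 ballots:
Osei–Okafor: Osei 7–6.
Osei vs Ivanov: Ivanov wins 7–6.
Okafor–Ivanov: Okafor 7–6.
No candidate is unbeaten: Osei loses to Ivanov; Okafor loses to Osei; Ivanov loses to Okafor. In particular Osei → Okafor → Ivanov → Osei is a majority cycle — no Condorcet winner exists.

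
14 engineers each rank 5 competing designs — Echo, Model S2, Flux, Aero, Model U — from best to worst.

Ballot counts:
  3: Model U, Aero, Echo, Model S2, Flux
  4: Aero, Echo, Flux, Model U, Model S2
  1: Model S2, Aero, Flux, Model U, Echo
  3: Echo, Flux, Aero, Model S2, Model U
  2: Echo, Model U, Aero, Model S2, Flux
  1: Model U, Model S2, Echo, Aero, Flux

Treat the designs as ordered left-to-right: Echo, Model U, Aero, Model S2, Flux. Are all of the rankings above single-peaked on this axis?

Axis positions: Echo=1, Model U=2, Aero=3, Model S2=4, Flux=5.
Ballot type 1 (peak Model U at position 2): ranking walks positions 2-3-1-4-5, expanding outward from the peak — single-peaked.
Ballot type 2: ranking walks positions 3-1-5-2-4; Echo is ranked above Model U even though Model U lies between Echo and the peak Aero on the axis — preferences dip and rise again. Not single-peaked.
Ballot type 3 (peak Model S2 at position 4): ranking walks positions 4-3-5-2-1, expanding outward from the peak — single-peaked.
Ballot type 4: ranking walks positions 1-5-3-4-2; Flux is ranked above Model U even though Model U lies between Flux and the peak Echo on the axis — preferences dip and rise again. Not single-peaked.
Ballot type 5 (peak Echo at position 1): ranking walks positions 1-2-3-4-5, expanding outward from the peak — single-peaked.
Ballot type 6: ranking walks positions 2-4-1-3-5; Model S2 is ranked above Aero even though Aero lies between Model S2 and the peak Model U on the axis — preferences dip and rise again. Not single-peaked.
Ballot type 2 violates single-peakedness, so the profile is not single-peaked on this axis.

no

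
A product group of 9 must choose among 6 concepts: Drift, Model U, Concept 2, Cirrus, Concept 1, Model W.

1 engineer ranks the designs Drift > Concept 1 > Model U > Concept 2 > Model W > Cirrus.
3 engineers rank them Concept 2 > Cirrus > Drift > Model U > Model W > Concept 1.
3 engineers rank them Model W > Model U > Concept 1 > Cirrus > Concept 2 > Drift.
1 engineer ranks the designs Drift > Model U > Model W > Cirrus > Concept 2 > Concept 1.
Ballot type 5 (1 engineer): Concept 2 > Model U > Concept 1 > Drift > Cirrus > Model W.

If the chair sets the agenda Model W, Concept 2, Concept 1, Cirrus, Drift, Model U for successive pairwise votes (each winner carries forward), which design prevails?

Round 1: Model W vs Concept 2 — 4–5, Concept 2 advances.
Round 2: Concept 2 vs Concept 1 — 5–4, Concept 2 advances.
Round 3: Concept 2 vs Cirrus — 5–4, Concept 2 advances.
Round 4: Concept 2 vs Drift — 7–2, Concept 2 advances.
Round 5: Concept 2 vs Model U — 4–5, Model U advances.
Model U survives the agenda.

Model U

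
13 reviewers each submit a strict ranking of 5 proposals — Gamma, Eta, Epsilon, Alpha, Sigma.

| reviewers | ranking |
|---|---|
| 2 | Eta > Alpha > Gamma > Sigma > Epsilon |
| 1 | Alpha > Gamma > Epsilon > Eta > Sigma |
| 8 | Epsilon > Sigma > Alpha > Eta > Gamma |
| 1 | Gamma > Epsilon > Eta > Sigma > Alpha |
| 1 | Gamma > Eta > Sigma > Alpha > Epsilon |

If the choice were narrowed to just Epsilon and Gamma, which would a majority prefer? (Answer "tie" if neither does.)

Ballots ranking Epsilon above Gamma: 8.
Ballots ranking Gamma above Epsilon: 13 − 8 = 5.
Epsilon wins the head-to-head 8–5.

Epsilon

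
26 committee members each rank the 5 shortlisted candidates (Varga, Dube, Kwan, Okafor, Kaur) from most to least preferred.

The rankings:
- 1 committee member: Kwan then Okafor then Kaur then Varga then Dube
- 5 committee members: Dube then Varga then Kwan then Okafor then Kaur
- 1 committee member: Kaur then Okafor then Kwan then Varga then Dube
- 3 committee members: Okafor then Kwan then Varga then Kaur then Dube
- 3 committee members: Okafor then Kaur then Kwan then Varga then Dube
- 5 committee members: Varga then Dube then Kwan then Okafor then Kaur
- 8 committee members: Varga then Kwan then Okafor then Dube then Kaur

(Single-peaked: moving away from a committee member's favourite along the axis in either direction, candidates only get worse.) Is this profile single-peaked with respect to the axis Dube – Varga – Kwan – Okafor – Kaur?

yes

Axis positions: Dube=1, Varga=2, Kwan=3, Okafor=4, Kaur=5.
Ballot type 1 (peak Kwan at position 3): ranking walks positions 3-4-5-2-1, expanding outward from the peak — single-peaked.
Ballot type 2 (peak Dube at position 1): ranking walks positions 1-2-3-4-5, expanding outward from the peak — single-peaked.
Ballot type 3 (peak Kaur at position 5): ranking walks positions 5-4-3-2-1, expanding outward from the peak — single-peaked.
Ballot type 4 (peak Okafor at position 4): ranking walks positions 4-3-2-5-1, expanding outward from the peak — single-peaked.
Ballot type 5 (peak Okafor at position 4): ranking walks positions 4-5-3-2-1, expanding outward from the peak — single-peaked.
Ballot type 6 (peak Varga at position 2): ranking walks positions 2-1-3-4-5, expanding outward from the peak — single-peaked.
Ballot type 7 (peak Varga at position 2): ranking walks positions 2-3-4-1-5, expanding outward from the peak — single-peaked.
Every ranking is single-peaked on this axis.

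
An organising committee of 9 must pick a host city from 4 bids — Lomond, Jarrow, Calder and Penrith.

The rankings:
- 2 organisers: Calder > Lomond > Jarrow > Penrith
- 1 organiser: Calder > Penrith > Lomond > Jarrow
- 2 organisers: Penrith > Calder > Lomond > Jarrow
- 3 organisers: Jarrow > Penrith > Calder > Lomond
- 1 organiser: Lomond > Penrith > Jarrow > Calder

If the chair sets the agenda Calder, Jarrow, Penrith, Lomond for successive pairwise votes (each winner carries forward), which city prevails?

Round 1: Calder vs Jarrow — 5–4, Calder advances.
Round 2: Calder vs Penrith — 3–6, Penrith advances.
Round 3: Penrith vs Lomond — 6–3, Penrith advances.
Penrith survives the agenda.

Penrith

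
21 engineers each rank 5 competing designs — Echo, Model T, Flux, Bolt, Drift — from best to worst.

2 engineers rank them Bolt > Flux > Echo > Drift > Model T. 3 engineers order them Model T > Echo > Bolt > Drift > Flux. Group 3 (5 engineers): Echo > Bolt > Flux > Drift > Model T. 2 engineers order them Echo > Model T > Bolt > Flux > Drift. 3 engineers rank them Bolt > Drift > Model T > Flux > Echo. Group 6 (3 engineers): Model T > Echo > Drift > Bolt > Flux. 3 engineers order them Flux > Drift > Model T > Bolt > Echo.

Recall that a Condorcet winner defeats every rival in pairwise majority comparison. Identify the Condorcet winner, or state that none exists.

none

Check each pair by majority over 21 ballots:
Echo–Model T: Model T 12–9.
Echo vs Flux: Echo wins 13–8.
Echo vs Bolt: Echo, 13–8.
Echo–Drift: Echo 15–6.
Model T–Flux: Model T 11–10.
Model T–Bolt: Model T 11–10.
Model T–Drift: Drift 13–8.
Flux vs Bolt: Bolt wins 18–3.
Flux vs Drift: Flux, 12–9.
Bolt–Drift: Bolt 15–6.
Every design loses at least once (Echo loses to Model T; Model T loses to Drift; Flux loses to Echo; Bolt loses to Echo; Drift loses to Echo). The majority relation contains the cycle Echo beats Drift beats Model T beats Echo, so there is no Condorcet winner.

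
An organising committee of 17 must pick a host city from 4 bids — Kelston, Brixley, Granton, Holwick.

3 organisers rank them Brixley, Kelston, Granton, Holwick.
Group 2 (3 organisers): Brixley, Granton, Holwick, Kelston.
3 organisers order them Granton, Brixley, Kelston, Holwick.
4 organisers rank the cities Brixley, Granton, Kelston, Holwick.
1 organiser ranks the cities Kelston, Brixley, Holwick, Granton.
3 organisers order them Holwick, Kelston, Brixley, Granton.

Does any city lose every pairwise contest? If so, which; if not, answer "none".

Holwick

Head-to-head results (17 organisers):
Kelston vs Brixley: 1+3 = 4 for Kelston, 13 for Brixley — Brixley by 13–4.
Kelston vs Granton: 3+1+3 = 7 for Kelston, 10 for Granton — Granton by 10–7.
Kelston–Holwick: Kelston 11–6.
Brixley vs Granton: Brixley, 14–3.
Brixley vs Holwick: Brixley is ranked higher on 3+3+3+4+1 = 14 ballots, Holwick on 3. Brixley wins 14–3.
Granton vs Holwick: Granton wins 13–4.
Only Holwick has no wins; Holwick is the Condorcet loser.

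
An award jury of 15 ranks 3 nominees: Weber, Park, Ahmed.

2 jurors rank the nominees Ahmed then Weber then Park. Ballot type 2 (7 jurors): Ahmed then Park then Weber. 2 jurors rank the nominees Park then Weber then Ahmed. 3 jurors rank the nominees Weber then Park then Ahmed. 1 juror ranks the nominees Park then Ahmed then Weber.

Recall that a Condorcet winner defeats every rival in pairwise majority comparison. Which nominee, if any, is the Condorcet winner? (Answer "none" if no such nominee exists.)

Ahmed

Head-to-head results (15 jurors):
Weber vs Park: 5 to 10, Park.
Weber vs Ahmed: Weber preferred on 2+3 = 5 ballots; Ahmed wins 10–5.
Park vs Ahmed: Park preferred on 2+3+1 = 6 ballots; Ahmed wins 9–6.
Ahmed defeats every rival head-to-head and is the Condorcet winner.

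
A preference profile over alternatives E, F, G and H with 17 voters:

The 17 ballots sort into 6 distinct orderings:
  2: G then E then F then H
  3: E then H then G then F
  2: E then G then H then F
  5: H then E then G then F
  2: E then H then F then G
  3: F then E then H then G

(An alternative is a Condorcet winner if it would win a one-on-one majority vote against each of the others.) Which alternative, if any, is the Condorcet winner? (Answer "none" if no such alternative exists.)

Pairwise majorities:
E vs F: E preferred on 2+3+2+5+2 = 14 ballots; E wins 14–3.
E vs G: E preferred on 3+2+5+2+3 = 15 ballots; E wins 15–2.
E vs H: 2+3+2+2+3 = 12 for E, 5 for H — E by 12–5.
F vs G: F preferred on 2+3 = 5 ballots; G wins 12–5.
F vs H: F preferred on 2+3 = 5 ballots; H wins 12–5.
G vs H: H wins 13–4.
E defeats every rival head-to-head and is the Condorcet winner.

E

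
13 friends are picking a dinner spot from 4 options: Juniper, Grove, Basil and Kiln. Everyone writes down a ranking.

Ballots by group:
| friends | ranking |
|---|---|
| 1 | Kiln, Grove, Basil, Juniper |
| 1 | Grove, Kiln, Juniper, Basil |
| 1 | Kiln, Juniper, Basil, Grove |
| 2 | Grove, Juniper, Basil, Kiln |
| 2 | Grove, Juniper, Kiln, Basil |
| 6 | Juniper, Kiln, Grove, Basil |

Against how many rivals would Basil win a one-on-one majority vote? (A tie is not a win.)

0

Basil against each rival (13 friends):
Basil vs Juniper: Juniper wins 12–1.
Basil vs Grove: 1 for Basil, 12 for Grove — Grove by 12–1.
Basil vs Kiln: Kiln, 11–2.
Basil beats no one; loses to Juniper, Grove, Kiln — 0 pairwise wins.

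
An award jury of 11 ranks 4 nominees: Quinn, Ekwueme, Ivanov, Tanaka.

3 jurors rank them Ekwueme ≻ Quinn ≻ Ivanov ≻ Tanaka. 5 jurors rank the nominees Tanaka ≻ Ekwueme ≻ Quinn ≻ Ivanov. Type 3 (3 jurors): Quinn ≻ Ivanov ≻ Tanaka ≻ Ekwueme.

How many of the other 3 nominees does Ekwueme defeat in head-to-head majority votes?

2

Ekwueme against each rival (11 jurors):
Ekwueme vs Quinn: Ekwueme is ranked higher on 3+5 = 8 ballots, Quinn on 3. Ekwueme wins 8–3.
Ekwueme vs Ivanov: Ekwueme preferred on 3+5 = 8 ballots; Ekwueme wins 8–3.
Ekwueme vs Tanaka: Ekwueme is ranked higher on 3 ballots, Tanaka on 8. Tanaka wins 8–3.
Ekwueme beats Quinn, Ivanov; loses to Tanaka — 2 pairwise wins.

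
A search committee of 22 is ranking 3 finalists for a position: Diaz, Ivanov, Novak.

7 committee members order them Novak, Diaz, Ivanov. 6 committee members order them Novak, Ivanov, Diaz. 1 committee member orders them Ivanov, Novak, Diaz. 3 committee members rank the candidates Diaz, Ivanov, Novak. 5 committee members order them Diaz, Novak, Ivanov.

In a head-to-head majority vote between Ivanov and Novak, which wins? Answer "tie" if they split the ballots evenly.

Ballots ranking Ivanov above Novak: 1 + 3 = 4.
Ballots ranking Novak above Ivanov: 22 − 4 = 18.
Novak wins the head-to-head 18–4.

Novak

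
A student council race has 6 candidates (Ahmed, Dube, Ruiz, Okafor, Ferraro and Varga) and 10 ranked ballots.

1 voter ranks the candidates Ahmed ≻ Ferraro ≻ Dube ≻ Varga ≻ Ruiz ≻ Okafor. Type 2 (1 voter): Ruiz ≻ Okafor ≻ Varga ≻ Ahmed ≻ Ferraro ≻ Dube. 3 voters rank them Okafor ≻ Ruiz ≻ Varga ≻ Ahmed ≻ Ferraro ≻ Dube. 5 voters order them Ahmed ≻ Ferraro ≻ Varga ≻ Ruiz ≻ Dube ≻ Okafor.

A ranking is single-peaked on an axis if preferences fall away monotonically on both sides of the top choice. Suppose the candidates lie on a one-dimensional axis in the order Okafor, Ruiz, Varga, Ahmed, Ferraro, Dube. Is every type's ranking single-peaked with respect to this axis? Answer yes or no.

yes

Axis positions: Okafor=1, Ruiz=2, Varga=3, Ahmed=4, Ferraro=5, Dube=6.
Type 1 (peak Ahmed at position 4): ranking walks positions 4-5-6-3-2-1, expanding outward from the peak — single-peaked.
Type 2 (peak Ruiz at position 2): ranking walks positions 2-1-3-4-5-6, expanding outward from the peak — single-peaked.
Type 3 (peak Okafor at position 1): ranking walks positions 1-2-3-4-5-6, expanding outward from the peak — single-peaked.
Type 4 (peak Ahmed at position 4): ranking walks positions 4-5-3-2-6-1, expanding outward from the peak — single-peaked.
Every ranking is single-peaked on this axis.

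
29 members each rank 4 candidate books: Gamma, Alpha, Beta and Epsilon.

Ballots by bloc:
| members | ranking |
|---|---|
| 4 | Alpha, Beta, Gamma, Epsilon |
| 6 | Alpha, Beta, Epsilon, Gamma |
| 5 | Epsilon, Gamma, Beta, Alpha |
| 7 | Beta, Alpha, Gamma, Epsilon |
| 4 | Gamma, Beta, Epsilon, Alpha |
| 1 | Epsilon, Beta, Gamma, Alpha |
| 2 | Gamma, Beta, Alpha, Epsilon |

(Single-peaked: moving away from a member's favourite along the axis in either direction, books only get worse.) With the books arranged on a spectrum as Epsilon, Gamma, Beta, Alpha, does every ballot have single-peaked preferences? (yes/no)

no

Axis positions: Epsilon=1, Gamma=2, Beta=3, Alpha=4.
Bloc 1 (peak Alpha at position 4): ranking walks positions 4-3-2-1, expanding outward from the peak — single-peaked.
Bloc 2: ranking walks positions 4-3-1-2; Epsilon is ranked above Gamma even though Gamma lies between Epsilon and the peak Alpha on the axis — preferences dip and rise again. Not single-peaked.
Bloc 3 (peak Epsilon at position 1): ranking walks positions 1-2-3-4, expanding outward from the peak — single-peaked.
Bloc 4 (peak Beta at position 3): ranking walks positions 3-4-2-1, expanding outward from the peak — single-peaked.
Bloc 5 (peak Gamma at position 2): ranking walks positions 2-3-1-4, expanding outward from the peak — single-peaked.
Bloc 6: ranking walks positions 1-3-2-4; Beta is ranked above Gamma even though Gamma lies between Beta and the peak Epsilon on the axis — preferences dip and rise again. Not single-peaked.
Bloc 7 (peak Gamma at position 2): ranking walks positions 2-3-4-1, expanding outward from the peak — single-peaked.
Bloc 2 violates single-peakedness, so the profile is not single-peaked on this axis.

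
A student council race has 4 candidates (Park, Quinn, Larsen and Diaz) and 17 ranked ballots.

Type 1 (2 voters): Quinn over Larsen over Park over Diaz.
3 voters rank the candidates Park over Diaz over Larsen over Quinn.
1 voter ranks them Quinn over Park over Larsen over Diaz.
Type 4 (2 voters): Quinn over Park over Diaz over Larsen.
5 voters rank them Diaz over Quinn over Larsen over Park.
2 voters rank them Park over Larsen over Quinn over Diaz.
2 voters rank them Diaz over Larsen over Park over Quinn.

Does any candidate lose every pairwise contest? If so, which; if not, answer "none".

Head-to-head results (17 voters):
Park vs Quinn: 3+2+2 = 7 for Park, 10 for Quinn — Quinn by 10–7.
Park vs Larsen: Larsen, 9–8.
Park vs Diaz: Park is ranked higher on 2+3+1+2+2 = 10 ballots, Diaz on 7. Park wins 10–7.
Quinn–Larsen: Quinn 10–7.
Quinn–Diaz: Diaz 10–7.
Larsen–Diaz: Diaz 12–5.
Each candidate has at least one pairwise win (Park beats Diaz; Quinn beats Park; Larsen beats Park; Diaz beats Quinn) — no Condorcet loser.

none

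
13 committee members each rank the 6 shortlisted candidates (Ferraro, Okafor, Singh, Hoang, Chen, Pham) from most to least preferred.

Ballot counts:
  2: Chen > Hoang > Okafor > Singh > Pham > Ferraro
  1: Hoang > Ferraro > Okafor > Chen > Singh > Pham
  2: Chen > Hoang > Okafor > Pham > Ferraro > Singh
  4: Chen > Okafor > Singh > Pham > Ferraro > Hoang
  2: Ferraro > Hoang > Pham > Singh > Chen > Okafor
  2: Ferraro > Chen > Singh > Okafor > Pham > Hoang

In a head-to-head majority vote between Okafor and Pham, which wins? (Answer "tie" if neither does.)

Okafor

Ballots ranking Okafor above Pham: 2 + 1 + 2 + 4 + 2 = 11.
Ballots ranking Pham above Okafor: 13 − 11 = 2.
Okafor wins the head-to-head 11–2.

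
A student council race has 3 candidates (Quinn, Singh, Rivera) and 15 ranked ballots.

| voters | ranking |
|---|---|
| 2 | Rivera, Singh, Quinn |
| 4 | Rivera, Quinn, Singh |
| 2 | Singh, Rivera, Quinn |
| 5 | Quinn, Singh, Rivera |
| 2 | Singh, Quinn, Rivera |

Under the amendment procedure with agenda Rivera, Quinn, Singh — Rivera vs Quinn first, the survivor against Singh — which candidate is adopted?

Singh

Round 1: Rivera vs Quinn — 8–7, Rivera advances.
Round 2: Rivera vs Singh — 6–9, Singh advances.
The agenda winner is Singh.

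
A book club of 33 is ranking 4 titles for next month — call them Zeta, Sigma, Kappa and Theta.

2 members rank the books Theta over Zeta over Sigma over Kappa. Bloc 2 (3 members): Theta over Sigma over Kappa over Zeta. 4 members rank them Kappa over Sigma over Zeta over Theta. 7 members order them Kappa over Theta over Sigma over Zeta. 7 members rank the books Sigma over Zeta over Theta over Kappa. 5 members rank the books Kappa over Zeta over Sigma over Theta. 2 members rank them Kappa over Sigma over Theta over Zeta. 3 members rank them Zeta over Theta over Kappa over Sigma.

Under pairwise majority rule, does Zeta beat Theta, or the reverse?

Ballots ranking Zeta above Theta: 4 + 7 + 5 + 3 = 19.
Ballots ranking Theta above Zeta: 33 − 19 = 14.
Zeta wins the head-to-head 19–14.

Zeta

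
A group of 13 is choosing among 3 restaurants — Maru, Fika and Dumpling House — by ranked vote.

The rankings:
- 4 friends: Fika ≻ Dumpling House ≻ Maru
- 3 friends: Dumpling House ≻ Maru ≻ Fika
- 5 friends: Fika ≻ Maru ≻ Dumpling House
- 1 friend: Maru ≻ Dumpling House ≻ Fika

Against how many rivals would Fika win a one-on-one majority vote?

Fika against each rival (13 friends):
Fika vs Maru: Fika, 9–4.
Fika vs Dumpling House: Fika wins 9–4.
Fika beats Maru, Dumpling House — 2 pairwise wins.

2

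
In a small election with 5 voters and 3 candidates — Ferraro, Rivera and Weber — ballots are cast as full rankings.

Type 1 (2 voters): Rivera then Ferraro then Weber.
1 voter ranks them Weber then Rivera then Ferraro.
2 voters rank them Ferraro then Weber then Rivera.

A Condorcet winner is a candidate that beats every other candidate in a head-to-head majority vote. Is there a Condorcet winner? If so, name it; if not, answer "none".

Head-to-head results (5 voters):
Ferraro–Rivera: Rivera 3–2.
Ferraro vs Weber: Ferraro wins 4–1.
Rivera–Weber: Weber 3–2.
No candidate is unbeaten: Ferraro loses to Rivera; Rivera loses to Weber; Weber loses to Ferraro. In particular Ferraro beats Weber beats Rivera beats Ferraro is a majority cycle — no Condorcet winner exists.

none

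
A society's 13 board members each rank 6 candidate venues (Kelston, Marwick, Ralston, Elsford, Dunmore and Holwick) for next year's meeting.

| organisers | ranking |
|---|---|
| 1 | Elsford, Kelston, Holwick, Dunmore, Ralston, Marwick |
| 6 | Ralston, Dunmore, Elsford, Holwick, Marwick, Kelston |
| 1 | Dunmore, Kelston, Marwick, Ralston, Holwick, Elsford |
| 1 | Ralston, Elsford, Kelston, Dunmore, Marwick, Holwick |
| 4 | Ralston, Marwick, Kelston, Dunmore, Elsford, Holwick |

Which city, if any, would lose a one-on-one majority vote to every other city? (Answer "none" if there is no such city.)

Pairwise majorities:
Kelston vs Marwick: Marwick, 10–3.
Kelston vs Ralston: Ralston wins 11–2.
Kelston vs Elsford: 1+4 = 5 for Kelston, 8 for Elsford — Elsford by 8–5.
Kelston–Dunmore: Dunmore 7–6.
Kelston–Holwick: Kelston 7–6.
Marwick vs Ralston: Ralston wins 12–1.
Marwick vs Elsford: Marwick preferred on 1+4 = 5 ballots; Elsford wins 8–5.
Marwick vs Dunmore: 4 for Marwick, 9 for Dunmore — Dunmore by 9–4.
Marwick vs Holwick: Holwick wins 7–6.
Ralston vs Elsford: Ralston wins 12–1.
Ralston vs Dunmore: Ralston wins 11–2.
Ralston vs Holwick: Ralston, 12–1.
Elsford vs Dunmore: Dunmore wins 11–2.
Elsford vs Holwick: 12 to 1, Elsford.
Dunmore vs Holwick: Dunmore is ranked higher on 6+1+1+4 = 12 ballots, Holwick on 1. Dunmore wins 12–1.
No city is winless: Kelston beats Holwick; Marwick beats Kelston; Ralston beats Kelston; Elsford beats Kelston; Dunmore beats Kelston; Holwick beats Marwick. There is no Condorcet loser.

none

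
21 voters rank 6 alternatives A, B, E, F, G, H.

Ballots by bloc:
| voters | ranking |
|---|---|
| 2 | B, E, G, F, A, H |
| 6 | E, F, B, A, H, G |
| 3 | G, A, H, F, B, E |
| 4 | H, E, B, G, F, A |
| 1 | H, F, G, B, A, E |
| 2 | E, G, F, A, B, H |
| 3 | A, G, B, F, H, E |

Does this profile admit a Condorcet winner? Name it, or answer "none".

none

Head-to-head results (21 voters):
A vs B: B, 13–8.
A–E: E 14–7.
A vs F: A is ranked higher on 3+3 = 6 ballots, F on 15. F wins 15–6.
A–G: G 12–9.
A vs H: A is ranked higher on 2+6+3+2+3 = 16 ballots, H on 5. A wins 16–5.
B vs E: 9 to 12, E.
B vs F: B preferred on 2+4+3 = 9 ballots; F wins 12–9.
B vs G: 2+6+4 = 12 for B, 9 for G — B by 12–9.
B vs H: B preferred on 2+6+2+3 = 13 ballots; B wins 13–8.
E vs F: E wins 14–7.
E vs G: E preferred on 2+6+4+2 = 14 ballots; E wins 14–7.
E vs H: 10 to 11, H.
F vs G: G, 14–7.
F vs H: F wins 13–8.
G–H: H 11–10.
No alternative is unbeaten: A loses to B; B loses to E; E loses to H; F loses to E; G loses to B; H loses to A. In particular A beats H beats E beats A is a majority cycle — no Condorcet winner exists.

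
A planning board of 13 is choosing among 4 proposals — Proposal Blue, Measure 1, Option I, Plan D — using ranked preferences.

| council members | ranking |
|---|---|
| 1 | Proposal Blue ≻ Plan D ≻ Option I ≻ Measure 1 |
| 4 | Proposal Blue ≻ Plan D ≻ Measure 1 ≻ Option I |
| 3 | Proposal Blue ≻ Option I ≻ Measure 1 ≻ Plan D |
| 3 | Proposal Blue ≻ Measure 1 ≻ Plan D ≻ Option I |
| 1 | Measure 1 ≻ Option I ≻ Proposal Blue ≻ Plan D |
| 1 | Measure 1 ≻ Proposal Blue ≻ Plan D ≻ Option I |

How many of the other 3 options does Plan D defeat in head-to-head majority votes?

1

Plan D against each rival (13 council members):
Plan D–Proposal Blue: Proposal Blue 13–0.
Plan D vs Measure 1: Plan D preferred on 1+4 = 5 ballots; Measure 1 wins 8–5.
Plan D vs Option I: Plan D, 9–4.
Plan D beats Option I; loses to Proposal Blue, Measure 1 — 1 pairwise win.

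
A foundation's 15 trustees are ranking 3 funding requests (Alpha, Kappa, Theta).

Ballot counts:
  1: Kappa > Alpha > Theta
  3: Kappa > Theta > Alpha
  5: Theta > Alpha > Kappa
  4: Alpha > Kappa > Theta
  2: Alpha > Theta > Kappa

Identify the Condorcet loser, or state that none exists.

none

Head-to-head results (15 reviewers):
Alpha vs Kappa: 5+4+2 = 11 for Alpha, 4 for Kappa — Alpha by 11–4.
Alpha vs Theta: Theta wins 8–7.
Kappa vs Theta: 1+3+4 = 8 for Kappa, 7 for Theta — Kappa by 8–7.
Each project has at least one pairwise win (Alpha beats Kappa; Kappa beats Theta; Theta beats Alpha) — no Condorcet loser.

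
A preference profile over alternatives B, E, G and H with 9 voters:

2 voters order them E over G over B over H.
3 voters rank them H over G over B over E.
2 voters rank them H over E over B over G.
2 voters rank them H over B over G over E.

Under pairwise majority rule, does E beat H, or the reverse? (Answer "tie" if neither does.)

H

Ballots ranking E above H: 2.
Ballots ranking H above E: 9 − 2 = 7.
H wins the head-to-head 7–2.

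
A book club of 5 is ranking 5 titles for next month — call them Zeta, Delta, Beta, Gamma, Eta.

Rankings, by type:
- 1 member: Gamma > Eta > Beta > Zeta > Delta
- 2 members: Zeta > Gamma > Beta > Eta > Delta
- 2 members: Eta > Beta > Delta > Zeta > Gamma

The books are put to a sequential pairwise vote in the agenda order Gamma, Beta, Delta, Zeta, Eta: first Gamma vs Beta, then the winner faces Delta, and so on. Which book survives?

Eta

Round 1: Gamma vs Beta — 3–2, Gamma advances.
Round 2: Gamma vs Delta — 3–2, Gamma advances.
Round 3: Gamma vs Zeta — 1–4, Zeta advances.
Round 4: Zeta vs Eta — 2–3, Eta advances.
Eta survives the agenda.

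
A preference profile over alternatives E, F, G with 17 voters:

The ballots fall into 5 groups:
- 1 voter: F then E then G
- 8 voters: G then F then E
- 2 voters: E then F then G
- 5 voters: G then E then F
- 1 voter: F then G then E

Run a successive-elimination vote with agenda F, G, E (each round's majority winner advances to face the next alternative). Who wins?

G

Round 1: F vs G — 4–13, G advances.
Round 2: G vs E — 14–3, G advances.
G survives the agenda.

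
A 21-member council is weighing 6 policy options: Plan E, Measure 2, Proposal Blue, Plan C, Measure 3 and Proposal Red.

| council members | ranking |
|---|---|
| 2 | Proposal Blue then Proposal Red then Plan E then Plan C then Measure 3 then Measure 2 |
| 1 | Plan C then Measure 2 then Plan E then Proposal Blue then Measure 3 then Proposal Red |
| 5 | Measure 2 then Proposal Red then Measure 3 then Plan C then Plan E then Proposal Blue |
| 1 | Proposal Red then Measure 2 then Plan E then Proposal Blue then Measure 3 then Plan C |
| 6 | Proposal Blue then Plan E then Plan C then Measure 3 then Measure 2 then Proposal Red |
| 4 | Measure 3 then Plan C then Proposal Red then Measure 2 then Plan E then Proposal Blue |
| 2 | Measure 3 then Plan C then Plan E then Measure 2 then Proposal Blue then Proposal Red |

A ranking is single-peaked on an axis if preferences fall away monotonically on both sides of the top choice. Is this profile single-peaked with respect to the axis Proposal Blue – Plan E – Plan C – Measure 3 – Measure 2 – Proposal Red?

Axis positions: Proposal Blue=1, Plan E=2, Plan C=3, Measure 3=4, Measure 2=5, Proposal Red=6.
Faction 1: ranking walks positions 1-6-2-3-4-5; Proposal Red is ranked above Plan E even though Plan E lies between Proposal Red and the peak Proposal Blue on the axis — preferences dip and rise again. Not single-peaked.
Faction 2: ranking walks positions 3-5-2-1-4-6; Measure 2 is ranked above Measure 3 even though Measure 3 lies between Measure 2 and the peak Plan C on the axis — preferences dip and rise again. Not single-peaked.
Faction 3 (peak Measure 2 at position 5): ranking walks positions 5-6-4-3-2-1, expanding outward from the peak — single-peaked.
Faction 4: ranking walks positions 6-5-2-1-4-3; Plan E is ranked above Measure 3 even though Measure 3 lies between Plan E and the peak Proposal Red on the axis — preferences dip and rise again. Not single-peaked.
Faction 5 (peak Proposal Blue at position 1): ranking walks positions 1-2-3-4-5-6, expanding outward from the peak — single-peaked.
Faction 6: ranking walks positions 4-3-6-5-2-1; Proposal Red is ranked above Measure 2 even though Measure 2 lies between Proposal Red and the peak Measure 3 on the axis — preferences dip and rise again. Not single-peaked.
Faction 7 (peak Measure 3 at position 4): ranking walks positions 4-3-2-5-1-6, expanding outward from the peak — single-peaked.
Faction 1 violates single-peakedness, so the profile is not single-peaked on this axis.

no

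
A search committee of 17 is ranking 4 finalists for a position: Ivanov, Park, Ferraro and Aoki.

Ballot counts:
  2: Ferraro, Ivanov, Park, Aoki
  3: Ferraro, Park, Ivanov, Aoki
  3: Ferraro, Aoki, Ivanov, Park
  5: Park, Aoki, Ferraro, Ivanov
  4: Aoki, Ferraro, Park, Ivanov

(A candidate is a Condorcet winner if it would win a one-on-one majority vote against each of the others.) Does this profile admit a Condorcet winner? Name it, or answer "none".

Pairwise majorities:
Ivanov vs Park: 5 to 12, Park.
Ivanov vs Ferraro: Ivanov is ranked higher on 0 ballots, Ferraro on 17. Ferraro wins 17–0.
Ivanov vs Aoki: 2+3 = 5 for Ivanov, 12 for Aoki — Aoki by 12–5.
Park vs Ferraro: Park preferred on 5 ballots; Ferraro wins 12–5.
Park vs Aoki: Park preferred on 2+3+5 = 10 ballots; Park wins 10–7.
Ferraro vs Aoki: 8 to 9, Aoki.
No candidate is unbeaten: Ivanov loses to Park; Park loses to Ferraro; Ferraro loses to Aoki; Aoki loses to Park. In particular Park beats Aoki beats Ferraro beats Park is a majority cycle — no Condorcet winner exists.

none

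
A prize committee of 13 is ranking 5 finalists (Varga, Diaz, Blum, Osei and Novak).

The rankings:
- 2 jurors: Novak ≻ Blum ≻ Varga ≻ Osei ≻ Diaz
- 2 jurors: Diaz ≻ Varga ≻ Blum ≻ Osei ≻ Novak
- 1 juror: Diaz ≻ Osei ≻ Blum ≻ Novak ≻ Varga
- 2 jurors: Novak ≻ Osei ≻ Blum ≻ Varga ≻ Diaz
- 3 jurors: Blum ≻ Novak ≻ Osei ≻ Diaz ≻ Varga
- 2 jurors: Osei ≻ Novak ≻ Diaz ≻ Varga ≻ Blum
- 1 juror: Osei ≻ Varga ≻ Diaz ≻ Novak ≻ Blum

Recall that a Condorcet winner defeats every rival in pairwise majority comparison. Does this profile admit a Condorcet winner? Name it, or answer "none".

Pairwise majorities:
Varga vs Diaz: Diaz wins 8–5.
Varga vs Blum: Blum wins 8–5.
Varga vs Osei: Osei, 9–4.
Varga vs Novak: 3 to 10, Novak.
Diaz vs Blum: 6 to 7, Blum.
Diaz vs Osei: 2+1 = 3 for Diaz, 10 for Osei — Osei by 10–3.
Diaz vs Novak: 2+1+1 = 4 for Diaz, 9 for Novak — Novak by 9–4.
Blum vs Osei: Blum is ranked higher on 2+2+3 = 7 ballots, Osei on 6. Blum wins 7–6.
Blum vs Novak: Novak, 7–6.
Osei–Novak: Novak 7–6.
Novak defeats every rival head-to-head and is the Condorcet winner.

Novak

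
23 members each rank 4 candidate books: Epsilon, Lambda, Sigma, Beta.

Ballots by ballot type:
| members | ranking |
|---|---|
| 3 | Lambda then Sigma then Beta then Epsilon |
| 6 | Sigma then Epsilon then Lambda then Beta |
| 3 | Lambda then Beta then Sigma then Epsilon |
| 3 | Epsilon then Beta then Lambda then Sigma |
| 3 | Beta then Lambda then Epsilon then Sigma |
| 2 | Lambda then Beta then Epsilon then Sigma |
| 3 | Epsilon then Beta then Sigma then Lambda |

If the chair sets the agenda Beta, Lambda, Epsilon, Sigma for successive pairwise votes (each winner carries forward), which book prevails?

Round 1: Beta vs Lambda — 9–14, Lambda advances.
Round 2: Lambda vs Epsilon — 11–12, Epsilon advances.
Round 3: Epsilon vs Sigma — 11–12, Sigma advances.
Sigma survives the agenda.

Sigma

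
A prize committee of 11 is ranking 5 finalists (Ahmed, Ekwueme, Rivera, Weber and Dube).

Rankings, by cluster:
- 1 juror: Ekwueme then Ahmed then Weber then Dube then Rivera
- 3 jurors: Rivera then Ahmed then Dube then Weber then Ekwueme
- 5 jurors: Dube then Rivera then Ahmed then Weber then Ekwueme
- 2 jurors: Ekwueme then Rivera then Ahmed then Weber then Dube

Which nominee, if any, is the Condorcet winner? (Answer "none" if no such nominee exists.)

none

Head-to-head results (11 jurors):
Ahmed vs Ekwueme: 8 to 3, Ahmed.
Ahmed vs Rivera: Ahmed is ranked higher on 1 ballot, Rivera on 10. Rivera wins 10–1.
Ahmed vs Weber: Ahmed preferred on 1+3+5+2 = 11 ballots; Ahmed wins 11–0.
Ahmed vs Dube: Ahmed is ranked higher on 1+3+2 = 6 ballots, Dube on 5. Ahmed wins 6–5.
Ekwueme vs Rivera: 1+2 = 3 for Ekwueme, 8 for Rivera — Rivera by 8–3.
Ekwueme vs Weber: Ekwueme is ranked higher on 1+2 = 3 ballots, Weber on 8. Weber wins 8–3.
Ekwueme vs Dube: 3 to 8, Dube.
Rivera vs Weber: 10 to 1, Rivera.
Rivera vs Dube: 5 to 6, Dube.
Weber vs Dube: Weber preferred on 1+2 = 3 ballots; Dube wins 8–3.
Each nominee drops at least one matchup (Ahmed loses to Rivera; Ekwueme loses to Ahmed; Rivera loses to Dube; Weber loses to Ahmed; Dube loses to Ahmed); the cycle Ahmed > Dube > Rivera > Ahmed rules out a Condorcet winner.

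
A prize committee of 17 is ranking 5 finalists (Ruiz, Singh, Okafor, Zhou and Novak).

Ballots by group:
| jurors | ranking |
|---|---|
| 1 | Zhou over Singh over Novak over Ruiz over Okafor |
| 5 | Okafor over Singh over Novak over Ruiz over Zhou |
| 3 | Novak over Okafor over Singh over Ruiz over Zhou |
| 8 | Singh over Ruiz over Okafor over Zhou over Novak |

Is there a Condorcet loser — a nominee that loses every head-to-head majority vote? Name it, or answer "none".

Head-to-head results (17 jurors):
Ruiz vs Singh: 0 for Ruiz, 17 for Singh — Singh by 17–0.
Ruiz–Okafor: Ruiz 9–8.
Ruiz vs Zhou: 5+3+8 = 16 for Ruiz, 1 for Zhou — Ruiz by 16–1.
Ruiz vs Novak: Novak wins 9–8.
Singh vs Okafor: Singh preferred on 1+8 = 9 ballots; Singh wins 9–8.
Singh vs Zhou: Singh wins 16–1.
Singh vs Novak: 1+5+8 = 14 for Singh, 3 for Novak — Singh by 14–3.
Okafor vs Zhou: 16 to 1, Okafor.
Okafor vs Novak: Okafor is ranked higher on 5+8 = 13 ballots, Novak on 4. Okafor wins 13–4.
Zhou–Novak: Zhou 9–8.
Every nominee wins at least one matchup (Ruiz beats Okafor; Singh beats Ruiz; Okafor beats Zhou; Zhou beats Novak; Novak beats Ruiz), so there is no Condorcet loser.

none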